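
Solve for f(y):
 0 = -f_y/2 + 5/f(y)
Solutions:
 f(y) = -sqrt(C1 + 20*y)
 f(y) = sqrt(C1 + 20*y)


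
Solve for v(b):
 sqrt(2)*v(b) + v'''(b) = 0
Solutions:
 v(b) = C3*exp(-2^(1/6)*b) + (C1*sin(2^(1/6)*sqrt(3)*b/2) + C2*cos(2^(1/6)*sqrt(3)*b/2))*exp(2^(1/6)*b/2)


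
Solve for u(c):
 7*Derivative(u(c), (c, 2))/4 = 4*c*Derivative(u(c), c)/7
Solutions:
 u(c) = C1 + C2*erfi(2*sqrt(2)*c/7)


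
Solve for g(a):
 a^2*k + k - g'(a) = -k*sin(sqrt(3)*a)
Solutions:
 g(a) = C1 + a^3*k/3 + a*k - sqrt(3)*k*cos(sqrt(3)*a)/3


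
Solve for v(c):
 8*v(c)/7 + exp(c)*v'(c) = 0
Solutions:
 v(c) = C1*exp(8*exp(-c)/7)


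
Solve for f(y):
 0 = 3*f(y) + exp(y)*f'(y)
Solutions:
 f(y) = C1*exp(3*exp(-y))


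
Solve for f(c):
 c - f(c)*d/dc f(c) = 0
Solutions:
 f(c) = -sqrt(C1 + c^2)
 f(c) = sqrt(C1 + c^2)


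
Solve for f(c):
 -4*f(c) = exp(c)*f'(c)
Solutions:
 f(c) = C1*exp(4*exp(-c))


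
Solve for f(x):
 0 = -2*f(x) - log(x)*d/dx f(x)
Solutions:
 f(x) = C1*exp(-2*li(x))


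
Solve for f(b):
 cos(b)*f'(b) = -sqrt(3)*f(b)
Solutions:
 f(b) = C1*(sin(b) - 1)^(sqrt(3)/2)/(sin(b) + 1)^(sqrt(3)/2)


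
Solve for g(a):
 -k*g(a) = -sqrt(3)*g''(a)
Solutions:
 g(a) = C1*exp(-3^(3/4)*a*sqrt(k)/3) + C2*exp(3^(3/4)*a*sqrt(k)/3)


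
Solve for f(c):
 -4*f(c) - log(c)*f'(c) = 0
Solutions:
 f(c) = C1*exp(-4*li(c))


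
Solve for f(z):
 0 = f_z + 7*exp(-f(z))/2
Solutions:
 f(z) = log(C1 - 7*z/2)


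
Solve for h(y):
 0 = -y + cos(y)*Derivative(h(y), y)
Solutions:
 h(y) = C1 + Integral(y/cos(y), y)


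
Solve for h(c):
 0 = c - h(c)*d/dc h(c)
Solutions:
 h(c) = -sqrt(C1 + c^2)
 h(c) = sqrt(C1 + c^2)


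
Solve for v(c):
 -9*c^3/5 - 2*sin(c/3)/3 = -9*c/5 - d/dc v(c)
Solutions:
 v(c) = C1 + 9*c^4/20 - 9*c^2/10 - 2*cos(c/3)


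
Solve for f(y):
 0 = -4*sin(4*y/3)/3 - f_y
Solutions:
 f(y) = C1 + cos(4*y/3)


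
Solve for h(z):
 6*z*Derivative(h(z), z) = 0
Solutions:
 h(z) = C1


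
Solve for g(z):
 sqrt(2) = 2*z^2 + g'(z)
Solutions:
 g(z) = C1 - 2*z^3/3 + sqrt(2)*z


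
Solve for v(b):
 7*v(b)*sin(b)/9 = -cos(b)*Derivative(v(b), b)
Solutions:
 v(b) = C1*cos(b)^(7/9)


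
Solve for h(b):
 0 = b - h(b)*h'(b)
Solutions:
 h(b) = -sqrt(C1 + b^2)
 h(b) = sqrt(C1 + b^2)


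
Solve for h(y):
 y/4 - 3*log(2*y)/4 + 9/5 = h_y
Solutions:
 h(y) = C1 + y^2/8 - 3*y*log(y)/4 - 3*y*log(2)/4 + 51*y/20


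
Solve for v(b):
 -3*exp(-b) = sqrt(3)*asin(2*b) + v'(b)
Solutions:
 v(b) = C1 - sqrt(3)*b*asin(2*b) - sqrt(3)*sqrt(1 - 4*b^2)/2 + 3*exp(-b)


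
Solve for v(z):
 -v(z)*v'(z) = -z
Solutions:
 v(z) = -sqrt(C1 + z^2)
 v(z) = sqrt(C1 + z^2)


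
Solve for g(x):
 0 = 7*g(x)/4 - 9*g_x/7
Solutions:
 g(x) = C1*exp(49*x/36)


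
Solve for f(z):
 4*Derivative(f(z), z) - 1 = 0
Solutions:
 f(z) = C1 + z/4


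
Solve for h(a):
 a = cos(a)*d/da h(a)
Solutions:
 h(a) = C1 + Integral(a/cos(a), a)


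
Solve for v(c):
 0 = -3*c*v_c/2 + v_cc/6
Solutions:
 v(c) = C1 + C2*erfi(3*sqrt(2)*c/2)


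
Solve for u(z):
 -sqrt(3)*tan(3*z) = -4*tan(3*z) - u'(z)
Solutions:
 u(z) = C1 - sqrt(3)*log(cos(3*z))/3 + 4*log(cos(3*z))/3


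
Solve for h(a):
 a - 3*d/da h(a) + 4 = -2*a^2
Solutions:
 h(a) = C1 + 2*a^3/9 + a^2/6 + 4*a/3


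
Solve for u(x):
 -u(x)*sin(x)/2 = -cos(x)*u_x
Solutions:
 u(x) = C1/sqrt(cos(x))


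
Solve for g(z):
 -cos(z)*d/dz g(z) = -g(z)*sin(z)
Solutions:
 g(z) = C1/cos(z)


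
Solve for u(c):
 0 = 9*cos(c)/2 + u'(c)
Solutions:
 u(c) = C1 - 9*sin(c)/2


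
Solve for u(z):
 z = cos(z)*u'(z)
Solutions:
 u(z) = C1 + Integral(z/cos(z), z)


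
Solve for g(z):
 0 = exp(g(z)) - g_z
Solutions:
 g(z) = log(-1/(C1 + z))


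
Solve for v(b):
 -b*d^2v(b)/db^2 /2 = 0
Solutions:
 v(b) = C1 + C2*b


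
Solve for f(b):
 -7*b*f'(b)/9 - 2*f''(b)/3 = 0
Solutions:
 f(b) = C1 + C2*erf(sqrt(21)*b/6)


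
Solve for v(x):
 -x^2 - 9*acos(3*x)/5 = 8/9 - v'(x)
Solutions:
 v(x) = C1 + x^3/3 + 9*x*acos(3*x)/5 + 8*x/9 - 3*sqrt(1 - 9*x^2)/5


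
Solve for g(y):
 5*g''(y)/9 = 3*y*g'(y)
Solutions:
 g(y) = C1 + C2*erfi(3*sqrt(30)*y/10)


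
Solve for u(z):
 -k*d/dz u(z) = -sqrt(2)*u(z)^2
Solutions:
 u(z) = -k/(C1*k + sqrt(2)*z)


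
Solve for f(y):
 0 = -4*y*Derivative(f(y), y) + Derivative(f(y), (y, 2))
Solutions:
 f(y) = C1 + C2*erfi(sqrt(2)*y)


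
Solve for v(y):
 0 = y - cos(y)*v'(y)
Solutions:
 v(y) = C1 + Integral(y/cos(y), y)


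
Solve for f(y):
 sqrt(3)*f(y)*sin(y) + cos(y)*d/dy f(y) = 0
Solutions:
 f(y) = C1*cos(y)^(sqrt(3))


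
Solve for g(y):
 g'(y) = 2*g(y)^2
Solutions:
 g(y) = -1/(C1 + 2*y)


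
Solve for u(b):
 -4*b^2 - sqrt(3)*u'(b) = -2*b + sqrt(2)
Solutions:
 u(b) = C1 - 4*sqrt(3)*b^3/9 + sqrt(3)*b^2/3 - sqrt(6)*b/3


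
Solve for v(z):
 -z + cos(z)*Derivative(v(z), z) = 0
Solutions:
 v(z) = C1 + Integral(z/cos(z), z)


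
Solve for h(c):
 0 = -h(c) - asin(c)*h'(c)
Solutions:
 h(c) = C1*exp(-Integral(1/asin(c), c))


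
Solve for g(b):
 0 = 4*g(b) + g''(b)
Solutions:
 g(b) = C1*sin(2*b) + C2*cos(2*b)


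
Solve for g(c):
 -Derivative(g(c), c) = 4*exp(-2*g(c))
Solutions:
 g(c) = log(-sqrt(C1 - 8*c))
 g(c) = log(C1 - 8*c)/2


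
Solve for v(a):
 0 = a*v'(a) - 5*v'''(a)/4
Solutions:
 v(a) = C1 + Integral(C2*airyai(10^(2/3)*a/5) + C3*airybi(10^(2/3)*a/5), a)


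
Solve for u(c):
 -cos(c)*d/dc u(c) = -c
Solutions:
 u(c) = C1 + Integral(c/cos(c), c)


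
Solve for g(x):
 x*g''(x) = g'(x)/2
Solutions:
 g(x) = C1 + C2*x^(3/2)


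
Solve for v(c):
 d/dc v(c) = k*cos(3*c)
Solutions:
 v(c) = C1 + k*sin(3*c)/3


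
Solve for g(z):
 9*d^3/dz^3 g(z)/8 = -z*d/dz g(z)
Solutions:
 g(z) = C1 + Integral(C2*airyai(-2*3^(1/3)*z/3) + C3*airybi(-2*3^(1/3)*z/3), z)


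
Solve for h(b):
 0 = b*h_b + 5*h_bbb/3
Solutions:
 h(b) = C1 + Integral(C2*airyai(-3^(1/3)*5^(2/3)*b/5) + C3*airybi(-3^(1/3)*5^(2/3)*b/5), b)


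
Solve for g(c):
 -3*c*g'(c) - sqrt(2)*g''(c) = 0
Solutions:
 g(c) = C1 + C2*erf(2^(1/4)*sqrt(3)*c/2)


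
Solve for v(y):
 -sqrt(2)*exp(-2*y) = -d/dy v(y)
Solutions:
 v(y) = C1 - sqrt(2)*exp(-2*y)/2


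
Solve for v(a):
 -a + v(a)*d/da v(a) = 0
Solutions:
 v(a) = -sqrt(C1 + a^2)
 v(a) = sqrt(C1 + a^2)


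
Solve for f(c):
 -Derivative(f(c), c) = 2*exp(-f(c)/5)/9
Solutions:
 f(c) = 5*log(C1 - 2*c/45)


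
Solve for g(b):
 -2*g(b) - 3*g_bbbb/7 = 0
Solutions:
 g(b) = (C1*sin(6^(3/4)*7^(1/4)*b/6) + C2*cos(6^(3/4)*7^(1/4)*b/6))*exp(-6^(3/4)*7^(1/4)*b/6) + (C3*sin(6^(3/4)*7^(1/4)*b/6) + C4*cos(6^(3/4)*7^(1/4)*b/6))*exp(6^(3/4)*7^(1/4)*b/6)


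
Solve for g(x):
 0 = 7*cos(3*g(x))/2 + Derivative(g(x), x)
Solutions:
 g(x) = -asin((C1 + exp(21*x))/(C1 - exp(21*x)))/3 + pi/3
 g(x) = asin((C1 + exp(21*x))/(C1 - exp(21*x)))/3


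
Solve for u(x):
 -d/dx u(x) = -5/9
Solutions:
 u(x) = C1 + 5*x/9


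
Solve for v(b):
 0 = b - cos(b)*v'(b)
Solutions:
 v(b) = C1 + Integral(b/cos(b), b)


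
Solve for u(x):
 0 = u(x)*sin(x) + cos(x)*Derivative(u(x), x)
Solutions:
 u(x) = C1*cos(x)


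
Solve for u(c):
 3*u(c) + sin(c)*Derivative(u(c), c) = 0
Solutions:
 u(c) = C1*(cos(c) + 1)^(3/2)/(cos(c) - 1)^(3/2)


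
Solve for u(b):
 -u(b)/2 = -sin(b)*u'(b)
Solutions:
 u(b) = C1*(cos(b) - 1)^(1/4)/(cos(b) + 1)^(1/4)


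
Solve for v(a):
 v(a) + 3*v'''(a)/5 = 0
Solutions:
 v(a) = C3*exp(-3^(2/3)*5^(1/3)*a/3) + (C1*sin(3^(1/6)*5^(1/3)*a/2) + C2*cos(3^(1/6)*5^(1/3)*a/2))*exp(3^(2/3)*5^(1/3)*a/6)


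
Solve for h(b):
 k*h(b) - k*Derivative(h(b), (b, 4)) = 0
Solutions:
 h(b) = C1*exp(-b) + C2*exp(b) + C3*sin(b) + C4*cos(b)


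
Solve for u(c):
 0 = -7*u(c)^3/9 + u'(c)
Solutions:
 u(c) = -3*sqrt(2)*sqrt(-1/(C1 + 7*c))/2
 u(c) = 3*sqrt(2)*sqrt(-1/(C1 + 7*c))/2


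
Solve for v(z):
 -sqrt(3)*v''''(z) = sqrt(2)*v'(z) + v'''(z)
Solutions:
 v(z) = C1 + C2*exp(z*(-4*sqrt(3) + 2*18^(1/3)/(2*sqrt(3) + 81*sqrt(6) + sqrt(-12 + (2*sqrt(3) + 81*sqrt(6))^2))^(1/3) + 12^(1/3)*(2*sqrt(3) + 81*sqrt(6) + sqrt(-12 + (2*sqrt(3) + 81*sqrt(6))^2))^(1/3))/36)*sin(2^(1/3)*3^(1/6)*z*(-2^(1/3)*3^(2/3)*(2*sqrt(3) + 81*sqrt(6) + 9*sqrt(-4/27 + (2*sqrt(3)/9 + 9*sqrt(6))^2))^(1/3) + 6/(2*sqrt(3) + 81*sqrt(6) + 9*sqrt(-4/27 + (2*sqrt(3)/9 + 9*sqrt(6))^2))^(1/3))/36) + C3*exp(z*(-4*sqrt(3) + 2*18^(1/3)/(2*sqrt(3) + 81*sqrt(6) + sqrt(-12 + (2*sqrt(3) + 81*sqrt(6))^2))^(1/3) + 12^(1/3)*(2*sqrt(3) + 81*sqrt(6) + sqrt(-12 + (2*sqrt(3) + 81*sqrt(6))^2))^(1/3))/36)*cos(2^(1/3)*3^(1/6)*z*(-2^(1/3)*3^(2/3)*(2*sqrt(3) + 81*sqrt(6) + 9*sqrt(-4/27 + (2*sqrt(3)/9 + 9*sqrt(6))^2))^(1/3) + 6/(2*sqrt(3) + 81*sqrt(6) + 9*sqrt(-4/27 + (2*sqrt(3)/9 + 9*sqrt(6))^2))^(1/3))/36) + C4*exp(-z*(2*18^(1/3)/(2*sqrt(3) + 81*sqrt(6) + sqrt(-12 + (2*sqrt(3) + 81*sqrt(6))^2))^(1/3) + 2*sqrt(3) + 12^(1/3)*(2*sqrt(3) + 81*sqrt(6) + sqrt(-12 + (2*sqrt(3) + 81*sqrt(6))^2))^(1/3))/18)


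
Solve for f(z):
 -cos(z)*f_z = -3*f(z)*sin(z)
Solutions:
 f(z) = C1/cos(z)^3


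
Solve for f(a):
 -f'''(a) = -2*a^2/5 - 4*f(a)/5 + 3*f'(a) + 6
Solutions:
 f(a) = C1*exp(5^(1/3)*a*(-5^(1/3)*(2 + sqrt(29))^(1/3) + 5/(2 + sqrt(29))^(1/3))/10)*sin(sqrt(3)*5^(1/3)*a*(5/(2 + sqrt(29))^(1/3) + 5^(1/3)*(2 + sqrt(29))^(1/3))/10) + C2*exp(5^(1/3)*a*(-5^(1/3)*(2 + sqrt(29))^(1/3) + 5/(2 + sqrt(29))^(1/3))/10)*cos(sqrt(3)*5^(1/3)*a*(5/(2 + sqrt(29))^(1/3) + 5^(1/3)*(2 + sqrt(29))^(1/3))/10) + C3*exp(5^(1/3)*a*(-1/(2 + sqrt(29))^(1/3) + 5^(1/3)*(2 + sqrt(29))^(1/3)/5)) - a^2/2 - 15*a/4 - 105/16


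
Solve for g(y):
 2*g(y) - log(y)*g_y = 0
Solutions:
 g(y) = C1*exp(2*li(y))


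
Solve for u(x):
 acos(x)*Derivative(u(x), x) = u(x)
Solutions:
 u(x) = C1*exp(Integral(1/acos(x), x))


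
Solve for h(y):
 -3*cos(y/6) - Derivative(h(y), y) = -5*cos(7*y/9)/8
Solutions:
 h(y) = C1 - 18*sin(y/6) + 45*sin(7*y/9)/56


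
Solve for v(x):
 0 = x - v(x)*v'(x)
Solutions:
 v(x) = -sqrt(C1 + x^2)
 v(x) = sqrt(C1 + x^2)


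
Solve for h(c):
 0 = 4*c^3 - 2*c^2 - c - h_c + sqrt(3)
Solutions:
 h(c) = C1 + c^4 - 2*c^3/3 - c^2/2 + sqrt(3)*c


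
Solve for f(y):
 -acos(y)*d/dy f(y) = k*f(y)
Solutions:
 f(y) = C1*exp(-k*Integral(1/acos(y), y))


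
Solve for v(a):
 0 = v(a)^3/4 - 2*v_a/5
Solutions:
 v(a) = -2*sqrt(-1/(C1 + 5*a))
 v(a) = 2*sqrt(-1/(C1 + 5*a))


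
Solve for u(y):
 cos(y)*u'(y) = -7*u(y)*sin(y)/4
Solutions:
 u(y) = C1*cos(y)^(7/4)


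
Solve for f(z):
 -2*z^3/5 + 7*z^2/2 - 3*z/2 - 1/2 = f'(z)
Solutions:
 f(z) = C1 - z^4/10 + 7*z^3/6 - 3*z^2/4 - z/2


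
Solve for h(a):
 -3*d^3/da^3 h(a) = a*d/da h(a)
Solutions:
 h(a) = C1 + Integral(C2*airyai(-3^(2/3)*a/3) + C3*airybi(-3^(2/3)*a/3), a)


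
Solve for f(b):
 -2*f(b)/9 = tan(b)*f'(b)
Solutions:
 f(b) = C1/sin(b)^(2/9)


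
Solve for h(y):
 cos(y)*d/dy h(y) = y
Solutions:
 h(y) = C1 + Integral(y/cos(y), y)


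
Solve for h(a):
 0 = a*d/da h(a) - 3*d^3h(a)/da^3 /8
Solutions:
 h(a) = C1 + Integral(C2*airyai(2*3^(2/3)*a/3) + C3*airybi(2*3^(2/3)*a/3), a)


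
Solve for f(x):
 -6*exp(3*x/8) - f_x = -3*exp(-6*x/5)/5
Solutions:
 f(x) = C1 - 16*exp(3*x/8) - exp(-6*x/5)/2


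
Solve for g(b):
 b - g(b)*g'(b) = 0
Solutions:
 g(b) = -sqrt(C1 + b^2)
 g(b) = sqrt(C1 + b^2)


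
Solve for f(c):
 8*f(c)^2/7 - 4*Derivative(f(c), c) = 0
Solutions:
 f(c) = -7/(C1 + 2*c)


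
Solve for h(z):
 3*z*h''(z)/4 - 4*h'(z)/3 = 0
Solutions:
 h(z) = C1 + C2*z^(25/9)


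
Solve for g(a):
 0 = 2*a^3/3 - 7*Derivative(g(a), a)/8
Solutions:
 g(a) = C1 + 4*a^4/21


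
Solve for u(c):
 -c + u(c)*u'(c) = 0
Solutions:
 u(c) = -sqrt(C1 + c^2)
 u(c) = sqrt(C1 + c^2)


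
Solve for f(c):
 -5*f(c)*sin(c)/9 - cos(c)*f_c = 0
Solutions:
 f(c) = C1*cos(c)^(5/9)


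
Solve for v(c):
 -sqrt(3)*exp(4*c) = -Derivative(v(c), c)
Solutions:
 v(c) = C1 + sqrt(3)*exp(4*c)/4


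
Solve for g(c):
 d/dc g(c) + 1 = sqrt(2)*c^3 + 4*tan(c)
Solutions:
 g(c) = C1 + sqrt(2)*c^4/4 - c - 4*log(cos(c))


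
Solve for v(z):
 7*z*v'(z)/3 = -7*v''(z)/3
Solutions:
 v(z) = C1 + C2*erf(sqrt(2)*z/2)


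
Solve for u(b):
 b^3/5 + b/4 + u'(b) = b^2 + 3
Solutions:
 u(b) = C1 - b^4/20 + b^3/3 - b^2/8 + 3*b


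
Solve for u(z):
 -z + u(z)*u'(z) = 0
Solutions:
 u(z) = -sqrt(C1 + z^2)
 u(z) = sqrt(C1 + z^2)


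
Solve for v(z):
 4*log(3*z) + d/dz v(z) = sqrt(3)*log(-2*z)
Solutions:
 v(z) = C1 - z*(4 - sqrt(3))*log(z) + z*(-4*log(3) - sqrt(3) + sqrt(3)*log(2) + 4 + sqrt(3)*I*pi)


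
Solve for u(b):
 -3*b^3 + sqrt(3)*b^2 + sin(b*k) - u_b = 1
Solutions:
 u(b) = C1 - 3*b^4/4 + sqrt(3)*b^3/3 - b - cos(b*k)/k


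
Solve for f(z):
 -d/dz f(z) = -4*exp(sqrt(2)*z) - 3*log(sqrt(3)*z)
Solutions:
 f(z) = C1 + 3*z*log(z) + z*(-3 + 3*log(3)/2) + 2*sqrt(2)*exp(sqrt(2)*z)


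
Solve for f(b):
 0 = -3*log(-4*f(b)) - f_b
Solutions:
 Integral(1/(log(-_y) + 2*log(2)), (_y, f(b)))/3 = C1 - b


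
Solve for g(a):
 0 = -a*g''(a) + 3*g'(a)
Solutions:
 g(a) = C1 + C2*a^4


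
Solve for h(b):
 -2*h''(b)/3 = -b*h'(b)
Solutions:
 h(b) = C1 + C2*erfi(sqrt(3)*b/2)


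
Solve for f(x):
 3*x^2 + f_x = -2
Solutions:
 f(x) = C1 - x^3 - 2*x


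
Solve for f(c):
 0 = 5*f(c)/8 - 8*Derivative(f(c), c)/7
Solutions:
 f(c) = C1*exp(35*c/64)


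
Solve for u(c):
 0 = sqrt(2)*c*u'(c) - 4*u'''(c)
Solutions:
 u(c) = C1 + Integral(C2*airyai(sqrt(2)*c/2) + C3*airybi(sqrt(2)*c/2), c)


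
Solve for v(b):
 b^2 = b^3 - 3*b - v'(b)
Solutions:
 v(b) = C1 + b^4/4 - b^3/3 - 3*b^2/2


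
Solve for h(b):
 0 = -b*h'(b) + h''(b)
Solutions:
 h(b) = C1 + C2*erfi(sqrt(2)*b/2)


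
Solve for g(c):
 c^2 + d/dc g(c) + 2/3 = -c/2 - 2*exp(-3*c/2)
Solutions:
 g(c) = C1 - c^3/3 - c^2/4 - 2*c/3 + 4*exp(-3*c/2)/3


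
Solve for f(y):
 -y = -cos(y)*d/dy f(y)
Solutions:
 f(y) = C1 + Integral(y/cos(y), y)


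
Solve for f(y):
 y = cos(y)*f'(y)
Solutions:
 f(y) = C1 + Integral(y/cos(y), y)


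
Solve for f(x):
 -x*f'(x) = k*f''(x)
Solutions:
 f(x) = C1 + C2*sqrt(k)*erf(sqrt(2)*x*sqrt(1/k)/2)


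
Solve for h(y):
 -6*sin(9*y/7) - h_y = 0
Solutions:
 h(y) = C1 + 14*cos(9*y/7)/3


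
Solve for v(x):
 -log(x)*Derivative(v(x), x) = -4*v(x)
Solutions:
 v(x) = C1*exp(4*li(x))


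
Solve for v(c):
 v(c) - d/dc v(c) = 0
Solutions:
 v(c) = C1*exp(c)


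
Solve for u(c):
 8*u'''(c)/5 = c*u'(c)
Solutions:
 u(c) = C1 + Integral(C2*airyai(5^(1/3)*c/2) + C3*airybi(5^(1/3)*c/2), c)


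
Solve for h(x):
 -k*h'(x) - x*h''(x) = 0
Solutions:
 h(x) = C1 + x^(1 - re(k))*(C2*sin(log(x)*Abs(im(k))) + C3*cos(log(x)*im(k)))


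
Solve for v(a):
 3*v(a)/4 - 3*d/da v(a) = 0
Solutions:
 v(a) = C1*exp(a/4)


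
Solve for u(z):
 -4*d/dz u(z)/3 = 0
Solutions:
 u(z) = C1


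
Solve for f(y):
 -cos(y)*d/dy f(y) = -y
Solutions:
 f(y) = C1 + Integral(y/cos(y), y)


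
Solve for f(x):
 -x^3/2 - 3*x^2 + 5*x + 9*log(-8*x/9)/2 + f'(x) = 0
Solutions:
 f(x) = C1 + x^4/8 + x^3 - 5*x^2/2 - 9*x*log(-x)/2 + x*(-27*log(2)/2 + 9/2 + 9*log(3))


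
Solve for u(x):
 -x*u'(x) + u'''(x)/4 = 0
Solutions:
 u(x) = C1 + Integral(C2*airyai(2^(2/3)*x) + C3*airybi(2^(2/3)*x), x)


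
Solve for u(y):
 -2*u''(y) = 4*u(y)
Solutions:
 u(y) = C1*sin(sqrt(2)*y) + C2*cos(sqrt(2)*y)


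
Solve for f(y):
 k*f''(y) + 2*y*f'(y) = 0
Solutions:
 f(y) = C1 + C2*sqrt(k)*erf(y*sqrt(1/k))


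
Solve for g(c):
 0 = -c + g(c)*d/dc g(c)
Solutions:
 g(c) = -sqrt(C1 + c^2)
 g(c) = sqrt(C1 + c^2)


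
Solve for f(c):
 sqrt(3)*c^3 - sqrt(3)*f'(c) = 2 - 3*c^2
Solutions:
 f(c) = C1 + c^4/4 + sqrt(3)*c^3/3 - 2*sqrt(3)*c/3


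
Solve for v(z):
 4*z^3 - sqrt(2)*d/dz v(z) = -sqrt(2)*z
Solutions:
 v(z) = C1 + sqrt(2)*z^4/2 + z^2/2


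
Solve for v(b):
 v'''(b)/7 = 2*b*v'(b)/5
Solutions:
 v(b) = C1 + Integral(C2*airyai(14^(1/3)*5^(2/3)*b/5) + C3*airybi(14^(1/3)*5^(2/3)*b/5), b)


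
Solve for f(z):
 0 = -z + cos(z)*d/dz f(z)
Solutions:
 f(z) = C1 + Integral(z/cos(z), z)


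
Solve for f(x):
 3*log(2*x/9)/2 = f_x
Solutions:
 f(x) = C1 + 3*x*log(x)/2 - 3*x*log(3) - 3*x/2 + 3*x*log(2)/2


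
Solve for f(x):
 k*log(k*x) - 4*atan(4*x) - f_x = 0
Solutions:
 f(x) = C1 + k*x*(log(k*x) - 1) - 4*x*atan(4*x) + log(16*x^2 + 1)/2


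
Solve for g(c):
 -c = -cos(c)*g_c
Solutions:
 g(c) = C1 + Integral(c/cos(c), c)


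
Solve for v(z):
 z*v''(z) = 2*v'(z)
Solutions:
 v(z) = C1 + C2*z^3


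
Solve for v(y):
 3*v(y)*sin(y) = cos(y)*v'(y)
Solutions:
 v(y) = C1/cos(y)^3


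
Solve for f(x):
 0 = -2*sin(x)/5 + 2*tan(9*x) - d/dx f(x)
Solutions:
 f(x) = C1 - 2*log(cos(9*x))/9 + 2*cos(x)/5


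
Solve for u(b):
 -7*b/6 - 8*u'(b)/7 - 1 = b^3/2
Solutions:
 u(b) = C1 - 7*b^4/64 - 49*b^2/96 - 7*b/8


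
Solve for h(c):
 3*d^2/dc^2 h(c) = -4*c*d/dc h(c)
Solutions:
 h(c) = C1 + C2*erf(sqrt(6)*c/3)


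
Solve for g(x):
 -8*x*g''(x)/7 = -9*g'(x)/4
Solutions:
 g(x) = C1 + C2*x^(95/32)


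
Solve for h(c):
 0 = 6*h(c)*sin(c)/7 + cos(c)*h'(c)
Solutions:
 h(c) = C1*cos(c)^(6/7)


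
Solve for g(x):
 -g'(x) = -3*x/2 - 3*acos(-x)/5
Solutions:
 g(x) = C1 + 3*x^2/4 + 3*x*acos(-x)/5 + 3*sqrt(1 - x^2)/5


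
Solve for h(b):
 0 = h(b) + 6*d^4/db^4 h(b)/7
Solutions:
 h(b) = (C1*sin(14^(1/4)*3^(3/4)*b/6) + C2*cos(14^(1/4)*3^(3/4)*b/6))*exp(-14^(1/4)*3^(3/4)*b/6) + (C3*sin(14^(1/4)*3^(3/4)*b/6) + C4*cos(14^(1/4)*3^(3/4)*b/6))*exp(14^(1/4)*3^(3/4)*b/6)


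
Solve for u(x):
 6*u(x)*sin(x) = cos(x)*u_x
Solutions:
 u(x) = C1/cos(x)^6


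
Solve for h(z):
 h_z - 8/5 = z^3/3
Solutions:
 h(z) = C1 + z^4/12 + 8*z/5


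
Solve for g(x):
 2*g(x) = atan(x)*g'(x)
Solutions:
 g(x) = C1*exp(2*Integral(1/atan(x), x))


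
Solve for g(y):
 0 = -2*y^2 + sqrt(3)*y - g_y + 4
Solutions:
 g(y) = C1 - 2*y^3/3 + sqrt(3)*y^2/2 + 4*y


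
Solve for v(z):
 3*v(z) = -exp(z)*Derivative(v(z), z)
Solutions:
 v(z) = C1*exp(3*exp(-z))


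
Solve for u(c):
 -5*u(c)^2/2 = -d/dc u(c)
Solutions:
 u(c) = -2/(C1 + 5*c)


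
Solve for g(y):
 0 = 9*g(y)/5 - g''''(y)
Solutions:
 g(y) = C1*exp(-sqrt(3)*5^(3/4)*y/5) + C2*exp(sqrt(3)*5^(3/4)*y/5) + C3*sin(sqrt(3)*5^(3/4)*y/5) + C4*cos(sqrt(3)*5^(3/4)*y/5)


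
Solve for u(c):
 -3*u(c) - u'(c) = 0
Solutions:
 u(c) = C1*exp(-3*c)


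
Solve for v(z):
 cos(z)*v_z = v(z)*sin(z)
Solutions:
 v(z) = C1/cos(z)


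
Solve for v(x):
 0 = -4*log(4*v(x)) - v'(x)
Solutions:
 Integral(1/(log(_y) + 2*log(2)), (_y, v(x)))/4 = C1 - x


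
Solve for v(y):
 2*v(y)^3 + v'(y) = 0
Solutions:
 v(y) = -sqrt(2)*sqrt(-1/(C1 - 2*y))/2
 v(y) = sqrt(2)*sqrt(-1/(C1 - 2*y))/2


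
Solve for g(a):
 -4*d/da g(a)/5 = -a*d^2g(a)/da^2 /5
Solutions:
 g(a) = C1 + C2*a^5


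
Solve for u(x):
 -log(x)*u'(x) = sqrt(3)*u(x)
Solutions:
 u(x) = C1*exp(-sqrt(3)*li(x))


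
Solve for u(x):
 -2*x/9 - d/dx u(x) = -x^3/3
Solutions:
 u(x) = C1 + x^4/12 - x^2/9


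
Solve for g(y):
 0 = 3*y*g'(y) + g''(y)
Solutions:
 g(y) = C1 + C2*erf(sqrt(6)*y/2)


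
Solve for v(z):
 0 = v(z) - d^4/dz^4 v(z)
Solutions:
 v(z) = C1*exp(-z) + C2*exp(z) + C3*sin(z) + C4*cos(z)


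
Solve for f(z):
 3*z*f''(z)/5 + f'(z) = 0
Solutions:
 f(z) = C1 + C2/z^(2/3)


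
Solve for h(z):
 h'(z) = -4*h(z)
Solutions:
 h(z) = C1*exp(-4*z)


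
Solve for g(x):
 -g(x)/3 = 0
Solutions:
 g(x) = 0


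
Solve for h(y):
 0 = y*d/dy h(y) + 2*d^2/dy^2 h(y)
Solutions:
 h(y) = C1 + C2*erf(y/2)


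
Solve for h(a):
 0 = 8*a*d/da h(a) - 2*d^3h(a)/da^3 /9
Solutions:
 h(a) = C1 + Integral(C2*airyai(6^(2/3)*a) + C3*airybi(6^(2/3)*a), a)


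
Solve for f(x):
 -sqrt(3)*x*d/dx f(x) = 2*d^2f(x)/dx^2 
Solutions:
 f(x) = C1 + C2*erf(3^(1/4)*x/2)


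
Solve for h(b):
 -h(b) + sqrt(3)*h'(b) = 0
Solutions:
 h(b) = C1*exp(sqrt(3)*b/3)


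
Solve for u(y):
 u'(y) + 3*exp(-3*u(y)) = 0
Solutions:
 u(y) = log(C1 - 9*y)/3
 u(y) = log((-3^(1/3) - 3^(5/6)*I)*(C1 - 3*y)^(1/3)/2)
 u(y) = log((-3^(1/3) + 3^(5/6)*I)*(C1 - 3*y)^(1/3)/2)


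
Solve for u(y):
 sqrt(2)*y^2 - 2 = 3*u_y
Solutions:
 u(y) = C1 + sqrt(2)*y^3/9 - 2*y/3


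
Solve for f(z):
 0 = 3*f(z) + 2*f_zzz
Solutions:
 f(z) = C3*exp(-2^(2/3)*3^(1/3)*z/2) + (C1*sin(2^(2/3)*3^(5/6)*z/4) + C2*cos(2^(2/3)*3^(5/6)*z/4))*exp(2^(2/3)*3^(1/3)*z/4)


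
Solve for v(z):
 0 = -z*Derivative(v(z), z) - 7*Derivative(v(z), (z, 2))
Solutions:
 v(z) = C1 + C2*erf(sqrt(14)*z/14)


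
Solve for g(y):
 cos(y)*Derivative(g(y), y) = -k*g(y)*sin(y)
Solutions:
 g(y) = C1*exp(k*log(cos(y)))


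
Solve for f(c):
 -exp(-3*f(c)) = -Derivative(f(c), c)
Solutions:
 f(c) = log(C1 + 3*c)/3
 f(c) = log((-3^(1/3) - 3^(5/6)*I)*(C1 + c)^(1/3)/2)
 f(c) = log((-3^(1/3) + 3^(5/6)*I)*(C1 + c)^(1/3)/2)


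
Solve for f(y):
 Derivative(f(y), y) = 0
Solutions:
 f(y) = C1


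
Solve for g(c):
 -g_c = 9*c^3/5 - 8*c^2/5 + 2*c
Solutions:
 g(c) = C1 - 9*c^4/20 + 8*c^3/15 - c^2


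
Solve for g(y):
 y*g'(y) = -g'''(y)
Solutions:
 g(y) = C1 + Integral(C2*airyai(-y) + C3*airybi(-y), y)


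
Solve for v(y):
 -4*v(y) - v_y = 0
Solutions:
 v(y) = C1*exp(-4*y)


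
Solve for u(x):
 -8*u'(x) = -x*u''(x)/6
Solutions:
 u(x) = C1 + C2*x^49


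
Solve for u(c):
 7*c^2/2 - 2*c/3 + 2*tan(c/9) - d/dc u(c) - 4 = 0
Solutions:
 u(c) = C1 + 7*c^3/6 - c^2/3 - 4*c - 18*log(cos(c/9))


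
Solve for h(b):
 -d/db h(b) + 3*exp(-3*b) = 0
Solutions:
 h(b) = C1 - exp(-3*b)


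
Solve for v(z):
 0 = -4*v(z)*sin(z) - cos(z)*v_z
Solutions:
 v(z) = C1*cos(z)^4


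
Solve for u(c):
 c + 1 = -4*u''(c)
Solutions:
 u(c) = C1 + C2*c - c^3/24 - c^2/8


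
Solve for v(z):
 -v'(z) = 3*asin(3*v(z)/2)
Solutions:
 Integral(1/asin(3*_y/2), (_y, v(z))) = C1 - 3*z


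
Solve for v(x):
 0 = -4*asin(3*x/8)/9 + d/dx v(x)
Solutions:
 v(x) = C1 + 4*x*asin(3*x/8)/9 + 4*sqrt(64 - 9*x^2)/27


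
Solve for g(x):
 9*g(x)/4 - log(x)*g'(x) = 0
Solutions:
 g(x) = C1*exp(9*li(x)/4)


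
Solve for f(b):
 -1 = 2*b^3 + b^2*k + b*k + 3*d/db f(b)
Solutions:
 f(b) = C1 - b^4/6 - b^3*k/9 - b^2*k/6 - b/3


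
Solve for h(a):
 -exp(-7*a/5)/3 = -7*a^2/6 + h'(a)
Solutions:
 h(a) = C1 + 7*a^3/18 + 5*exp(-7*a/5)/21


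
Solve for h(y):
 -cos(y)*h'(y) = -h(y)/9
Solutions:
 h(y) = C1*(sin(y) + 1)^(1/18)/(sin(y) - 1)^(1/18)


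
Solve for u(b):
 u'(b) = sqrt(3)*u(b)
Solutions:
 u(b) = C1*exp(sqrt(3)*b)


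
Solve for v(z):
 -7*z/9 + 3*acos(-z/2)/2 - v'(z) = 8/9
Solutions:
 v(z) = C1 - 7*z^2/18 + 3*z*acos(-z/2)/2 - 8*z/9 + 3*sqrt(4 - z^2)/2


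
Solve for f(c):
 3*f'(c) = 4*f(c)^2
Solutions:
 f(c) = -3/(C1 + 4*c)


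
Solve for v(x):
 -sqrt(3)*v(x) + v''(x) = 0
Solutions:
 v(x) = C1*exp(-3^(1/4)*x) + C2*exp(3^(1/4)*x)


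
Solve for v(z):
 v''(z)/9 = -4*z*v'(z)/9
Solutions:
 v(z) = C1 + C2*erf(sqrt(2)*z)


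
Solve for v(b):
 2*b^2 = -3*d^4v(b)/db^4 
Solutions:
 v(b) = C1 + C2*b + C3*b^2 + C4*b^3 - b^6/540


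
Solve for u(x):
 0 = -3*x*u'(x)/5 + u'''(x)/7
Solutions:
 u(x) = C1 + Integral(C2*airyai(21^(1/3)*5^(2/3)*x/5) + C3*airybi(21^(1/3)*5^(2/3)*x/5), x)


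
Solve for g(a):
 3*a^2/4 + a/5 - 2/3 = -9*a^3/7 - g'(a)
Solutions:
 g(a) = C1 - 9*a^4/28 - a^3/4 - a^2/10 + 2*a/3


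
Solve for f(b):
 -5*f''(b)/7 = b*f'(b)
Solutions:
 f(b) = C1 + C2*erf(sqrt(70)*b/10)


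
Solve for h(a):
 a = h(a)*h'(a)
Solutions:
 h(a) = -sqrt(C1 + a^2)
 h(a) = sqrt(C1 + a^2)


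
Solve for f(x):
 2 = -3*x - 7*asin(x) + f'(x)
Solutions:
 f(x) = C1 + 3*x^2/2 + 7*x*asin(x) + 2*x + 7*sqrt(1 - x^2)


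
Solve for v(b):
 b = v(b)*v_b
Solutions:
 v(b) = -sqrt(C1 + b^2)
 v(b) = sqrt(C1 + b^2)


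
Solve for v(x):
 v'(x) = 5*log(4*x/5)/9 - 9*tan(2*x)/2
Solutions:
 v(x) = C1 + 5*x*log(x)/9 - 5*x*log(5)/9 - 5*x/9 + 10*x*log(2)/9 + 9*log(cos(2*x))/4


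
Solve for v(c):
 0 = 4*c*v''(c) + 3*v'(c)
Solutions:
 v(c) = C1 + C2*c^(1/4)


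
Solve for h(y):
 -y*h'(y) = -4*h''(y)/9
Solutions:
 h(y) = C1 + C2*erfi(3*sqrt(2)*y/4)


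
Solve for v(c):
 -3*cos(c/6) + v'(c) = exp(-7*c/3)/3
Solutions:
 v(c) = C1 + 18*sin(c/6) - exp(-7*c/3)/7


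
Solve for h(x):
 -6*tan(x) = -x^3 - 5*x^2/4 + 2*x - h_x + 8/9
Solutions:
 h(x) = C1 - x^4/4 - 5*x^3/12 + x^2 + 8*x/9 - 6*log(cos(x))


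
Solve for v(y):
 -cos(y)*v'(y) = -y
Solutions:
 v(y) = C1 + Integral(y/cos(y), y)


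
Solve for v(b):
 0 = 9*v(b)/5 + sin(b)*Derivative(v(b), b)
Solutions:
 v(b) = C1*(cos(b) + 1)^(9/10)/(cos(b) - 1)^(9/10)


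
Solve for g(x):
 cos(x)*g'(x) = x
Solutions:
 g(x) = C1 + Integral(x/cos(x), x)


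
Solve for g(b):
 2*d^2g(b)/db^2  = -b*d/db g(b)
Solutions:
 g(b) = C1 + C2*erf(b/2)


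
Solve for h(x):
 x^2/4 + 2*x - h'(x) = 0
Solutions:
 h(x) = C1 + x^3/12 + x^2


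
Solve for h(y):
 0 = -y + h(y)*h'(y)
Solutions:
 h(y) = -sqrt(C1 + y^2)
 h(y) = sqrt(C1 + y^2)


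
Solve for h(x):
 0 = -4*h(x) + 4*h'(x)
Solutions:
 h(x) = C1*exp(x)


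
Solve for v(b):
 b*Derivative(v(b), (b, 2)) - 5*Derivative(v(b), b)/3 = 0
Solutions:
 v(b) = C1 + C2*b^(8/3)


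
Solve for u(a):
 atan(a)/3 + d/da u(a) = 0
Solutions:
 u(a) = C1 - a*atan(a)/3 + log(a^2 + 1)/6


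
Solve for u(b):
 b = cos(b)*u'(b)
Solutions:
 u(b) = C1 + Integral(b/cos(b), b)


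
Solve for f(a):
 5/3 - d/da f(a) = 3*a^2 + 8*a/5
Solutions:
 f(a) = C1 - a^3 - 4*a^2/5 + 5*a/3


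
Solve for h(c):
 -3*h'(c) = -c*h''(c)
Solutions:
 h(c) = C1 + C2*c^4


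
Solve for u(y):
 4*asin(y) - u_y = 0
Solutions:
 u(y) = C1 + 4*y*asin(y) + 4*sqrt(1 - y^2)


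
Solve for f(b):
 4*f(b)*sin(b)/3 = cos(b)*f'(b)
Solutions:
 f(b) = C1/cos(b)^(4/3)


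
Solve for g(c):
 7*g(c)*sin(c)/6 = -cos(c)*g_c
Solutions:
 g(c) = C1*cos(c)^(7/6)


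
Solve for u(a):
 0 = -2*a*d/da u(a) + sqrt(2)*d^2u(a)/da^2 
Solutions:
 u(a) = C1 + C2*erfi(2^(3/4)*a/2)


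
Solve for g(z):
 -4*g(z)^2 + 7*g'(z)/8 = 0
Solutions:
 g(z) = -7/(C1 + 32*z)


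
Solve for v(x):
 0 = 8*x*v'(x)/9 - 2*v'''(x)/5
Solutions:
 v(x) = C1 + Integral(C2*airyai(60^(1/3)*x/3) + C3*airybi(60^(1/3)*x/3), x)


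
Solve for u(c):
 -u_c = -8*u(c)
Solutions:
 u(c) = C1*exp(8*c)


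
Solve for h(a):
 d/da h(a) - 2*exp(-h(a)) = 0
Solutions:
 h(a) = log(C1 + 2*a)


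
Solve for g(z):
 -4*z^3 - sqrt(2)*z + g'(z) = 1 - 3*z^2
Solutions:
 g(z) = C1 + z^4 - z^3 + sqrt(2)*z^2/2 + z


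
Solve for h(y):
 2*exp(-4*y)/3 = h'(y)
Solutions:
 h(y) = C1 - exp(-4*y)/6


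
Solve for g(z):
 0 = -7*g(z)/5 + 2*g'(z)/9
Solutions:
 g(z) = C1*exp(63*z/10)


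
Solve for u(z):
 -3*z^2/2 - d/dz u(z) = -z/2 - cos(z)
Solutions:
 u(z) = C1 - z^3/2 + z^2/4 + sin(z)


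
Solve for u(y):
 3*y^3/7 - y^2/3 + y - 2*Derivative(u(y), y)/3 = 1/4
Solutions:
 u(y) = C1 + 9*y^4/56 - y^3/6 + 3*y^2/4 - 3*y/8


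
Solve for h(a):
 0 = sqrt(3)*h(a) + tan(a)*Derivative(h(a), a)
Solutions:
 h(a) = C1/sin(a)^(sqrt(3))


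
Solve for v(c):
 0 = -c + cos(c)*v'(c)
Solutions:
 v(c) = C1 + Integral(c/cos(c), c)


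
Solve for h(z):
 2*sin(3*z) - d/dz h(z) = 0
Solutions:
 h(z) = C1 - 2*cos(3*z)/3


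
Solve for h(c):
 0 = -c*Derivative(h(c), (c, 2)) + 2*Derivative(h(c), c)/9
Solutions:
 h(c) = C1 + C2*c^(11/9)


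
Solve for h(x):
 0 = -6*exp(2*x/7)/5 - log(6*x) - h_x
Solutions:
 h(x) = C1 - x*log(x) + x*(1 - log(6)) - 21*exp(2*x/7)/5


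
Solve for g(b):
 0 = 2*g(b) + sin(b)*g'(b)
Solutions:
 g(b) = C1*(cos(b) + 1)/(cos(b) - 1)


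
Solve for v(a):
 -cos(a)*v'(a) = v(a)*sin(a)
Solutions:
 v(a) = C1*cos(a)


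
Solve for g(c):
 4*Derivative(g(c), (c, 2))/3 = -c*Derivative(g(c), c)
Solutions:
 g(c) = C1 + C2*erf(sqrt(6)*c/4)


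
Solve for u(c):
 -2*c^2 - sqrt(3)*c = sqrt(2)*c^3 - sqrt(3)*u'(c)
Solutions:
 u(c) = C1 + sqrt(6)*c^4/12 + 2*sqrt(3)*c^3/9 + c^2/2


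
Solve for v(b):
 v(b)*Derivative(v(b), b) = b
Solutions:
 v(b) = -sqrt(C1 + b^2)
 v(b) = sqrt(C1 + b^2)


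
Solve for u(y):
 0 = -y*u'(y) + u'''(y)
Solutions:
 u(y) = C1 + Integral(C2*airyai(y) + C3*airybi(y), y)


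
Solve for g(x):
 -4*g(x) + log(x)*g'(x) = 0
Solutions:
 g(x) = C1*exp(4*li(x))


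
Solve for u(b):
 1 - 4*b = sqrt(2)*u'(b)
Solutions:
 u(b) = C1 - sqrt(2)*b^2 + sqrt(2)*b/2


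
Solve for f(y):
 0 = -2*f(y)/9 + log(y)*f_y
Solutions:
 f(y) = C1*exp(2*li(y)/9)


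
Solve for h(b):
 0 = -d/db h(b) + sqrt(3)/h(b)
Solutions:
 h(b) = -sqrt(C1 + 2*sqrt(3)*b)
 h(b) = sqrt(C1 + 2*sqrt(3)*b)


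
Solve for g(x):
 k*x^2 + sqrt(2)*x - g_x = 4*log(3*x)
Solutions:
 g(x) = C1 + k*x^3/3 + sqrt(2)*x^2/2 - 4*x*log(x) - x*log(81) + 4*x


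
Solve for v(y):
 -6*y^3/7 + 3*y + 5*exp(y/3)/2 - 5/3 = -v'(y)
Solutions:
 v(y) = C1 + 3*y^4/14 - 3*y^2/2 + 5*y/3 - 15*exp(y/3)/2


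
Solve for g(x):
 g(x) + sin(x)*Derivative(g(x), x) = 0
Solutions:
 g(x) = C1*sqrt(cos(x) + 1)/sqrt(cos(x) - 1)


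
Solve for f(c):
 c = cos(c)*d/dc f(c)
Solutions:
 f(c) = C1 + Integral(c/cos(c), c)


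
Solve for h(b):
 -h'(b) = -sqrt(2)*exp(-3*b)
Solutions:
 h(b) = C1 - sqrt(2)*exp(-3*b)/3


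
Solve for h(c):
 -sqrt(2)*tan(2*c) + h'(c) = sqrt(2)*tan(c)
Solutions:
 h(c) = C1 - sqrt(2)*log(cos(c)) - sqrt(2)*log(cos(2*c))/2


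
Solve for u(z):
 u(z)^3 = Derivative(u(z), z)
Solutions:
 u(z) = -sqrt(2)*sqrt(-1/(C1 + z))/2
 u(z) = sqrt(2)*sqrt(-1/(C1 + z))/2


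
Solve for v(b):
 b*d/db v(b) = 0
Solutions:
 v(b) = C1


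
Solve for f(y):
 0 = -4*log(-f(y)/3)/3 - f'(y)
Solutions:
 3*Integral(1/(log(-_y) - log(3)), (_y, f(y)))/4 = C1 - y


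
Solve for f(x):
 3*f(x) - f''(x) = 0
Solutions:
 f(x) = C1*exp(-sqrt(3)*x) + C2*exp(sqrt(3)*x)


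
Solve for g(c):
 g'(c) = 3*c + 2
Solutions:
 g(c) = C1 + 3*c^2/2 + 2*c


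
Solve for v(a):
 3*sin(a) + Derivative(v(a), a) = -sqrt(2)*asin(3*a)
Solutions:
 v(a) = C1 - sqrt(2)*(a*asin(3*a) + sqrt(1 - 9*a^2)/3) + 3*cos(a)


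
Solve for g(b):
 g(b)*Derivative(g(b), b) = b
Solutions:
 g(b) = -sqrt(C1 + b^2)
 g(b) = sqrt(C1 + b^2)


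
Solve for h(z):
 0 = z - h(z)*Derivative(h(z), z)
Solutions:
 h(z) = -sqrt(C1 + z^2)
 h(z) = sqrt(C1 + z^2)


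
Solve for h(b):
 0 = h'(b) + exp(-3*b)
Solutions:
 h(b) = C1 + exp(-3*b)/3


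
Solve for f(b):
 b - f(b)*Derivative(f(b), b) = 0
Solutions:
 f(b) = -sqrt(C1 + b^2)
 f(b) = sqrt(C1 + b^2)


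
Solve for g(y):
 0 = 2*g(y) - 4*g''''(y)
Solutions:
 g(y) = C1*exp(-2^(3/4)*y/2) + C2*exp(2^(3/4)*y/2) + C3*sin(2^(3/4)*y/2) + C4*cos(2^(3/4)*y/2)


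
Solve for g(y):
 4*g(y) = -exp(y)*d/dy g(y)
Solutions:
 g(y) = C1*exp(4*exp(-y))


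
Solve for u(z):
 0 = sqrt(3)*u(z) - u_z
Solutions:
 u(z) = C1*exp(sqrt(3)*z)


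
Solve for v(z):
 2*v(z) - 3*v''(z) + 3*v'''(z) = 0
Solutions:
 v(z) = C1*exp(z*((3*sqrt(7) + 8)^(-1/3) + 2 + (3*sqrt(7) + 8)^(1/3))/6)*sin(sqrt(3)*z*(-(3*sqrt(7) + 8)^(1/3) + (3*sqrt(7) + 8)^(-1/3))/6) + C2*exp(z*((3*sqrt(7) + 8)^(-1/3) + 2 + (3*sqrt(7) + 8)^(1/3))/6)*cos(sqrt(3)*z*(-(3*sqrt(7) + 8)^(1/3) + (3*sqrt(7) + 8)^(-1/3))/6) + C3*exp(z*(-(3*sqrt(7) + 8)^(1/3) - 1/(3*sqrt(7) + 8)^(1/3) + 1)/3)


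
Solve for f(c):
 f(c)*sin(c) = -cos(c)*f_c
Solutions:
 f(c) = C1*cos(c)


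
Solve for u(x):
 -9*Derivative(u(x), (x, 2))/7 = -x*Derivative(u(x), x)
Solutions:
 u(x) = C1 + C2*erfi(sqrt(14)*x/6)


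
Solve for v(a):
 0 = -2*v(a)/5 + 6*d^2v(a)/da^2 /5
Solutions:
 v(a) = C1*exp(-sqrt(3)*a/3) + C2*exp(sqrt(3)*a/3)


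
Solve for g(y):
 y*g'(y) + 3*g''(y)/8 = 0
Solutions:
 g(y) = C1 + C2*erf(2*sqrt(3)*y/3)


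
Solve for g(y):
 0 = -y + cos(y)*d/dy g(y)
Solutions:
 g(y) = C1 + Integral(y/cos(y), y)


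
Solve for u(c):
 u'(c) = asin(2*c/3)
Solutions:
 u(c) = C1 + c*asin(2*c/3) + sqrt(9 - 4*c^2)/2


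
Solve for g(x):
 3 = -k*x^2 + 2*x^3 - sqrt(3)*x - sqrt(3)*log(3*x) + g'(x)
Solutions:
 g(x) = C1 + k*x^3/3 - x^4/2 + sqrt(3)*x^2/2 + sqrt(3)*x*log(x) - sqrt(3)*x + sqrt(3)*x*log(3) + 3*x


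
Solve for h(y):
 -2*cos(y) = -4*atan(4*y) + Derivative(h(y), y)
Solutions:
 h(y) = C1 + 4*y*atan(4*y) - log(16*y^2 + 1)/2 - 2*sin(y)


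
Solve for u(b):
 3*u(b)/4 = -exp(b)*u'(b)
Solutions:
 u(b) = C1*exp(3*exp(-b)/4)


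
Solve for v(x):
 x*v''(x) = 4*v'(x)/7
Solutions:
 v(x) = C1 + C2*x^(11/7)


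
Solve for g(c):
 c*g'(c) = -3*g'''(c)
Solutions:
 g(c) = C1 + Integral(C2*airyai(-3^(2/3)*c/3) + C3*airybi(-3^(2/3)*c/3), c)


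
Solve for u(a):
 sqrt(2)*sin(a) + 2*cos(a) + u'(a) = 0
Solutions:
 u(a) = C1 - 2*sin(a) + sqrt(2)*cos(a)


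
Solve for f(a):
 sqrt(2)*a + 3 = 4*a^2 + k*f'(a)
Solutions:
 f(a) = C1 - 4*a^3/(3*k) + sqrt(2)*a^2/(2*k) + 3*a/k


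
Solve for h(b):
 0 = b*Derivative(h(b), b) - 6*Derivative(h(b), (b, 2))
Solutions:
 h(b) = C1 + C2*erfi(sqrt(3)*b/6)


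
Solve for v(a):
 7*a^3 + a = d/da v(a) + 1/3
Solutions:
 v(a) = C1 + 7*a^4/4 + a^2/2 - a/3


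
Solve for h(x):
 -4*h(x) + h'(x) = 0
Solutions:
 h(x) = C1*exp(4*x)


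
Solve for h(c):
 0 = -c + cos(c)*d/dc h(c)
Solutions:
 h(c) = C1 + Integral(c/cos(c), c)


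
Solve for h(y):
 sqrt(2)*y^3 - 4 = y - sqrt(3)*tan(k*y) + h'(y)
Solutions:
 h(y) = C1 + sqrt(2)*y^4/4 - y^2/2 - 4*y + sqrt(3)*Piecewise((-log(cos(k*y))/k, Ne(k, 0)), (0, True))


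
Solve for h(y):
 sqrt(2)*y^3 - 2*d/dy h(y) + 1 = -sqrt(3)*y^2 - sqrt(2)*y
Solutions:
 h(y) = C1 + sqrt(2)*y^4/8 + sqrt(3)*y^3/6 + sqrt(2)*y^2/4 + y/2


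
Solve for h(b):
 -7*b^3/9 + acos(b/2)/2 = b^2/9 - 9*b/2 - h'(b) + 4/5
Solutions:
 h(b) = C1 + 7*b^4/36 + b^3/27 - 9*b^2/4 - b*acos(b/2)/2 + 4*b/5 + sqrt(4 - b^2)/2


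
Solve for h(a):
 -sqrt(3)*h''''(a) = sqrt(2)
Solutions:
 h(a) = C1 + C2*a + C3*a^2 + C4*a^3 - sqrt(6)*a^4/72


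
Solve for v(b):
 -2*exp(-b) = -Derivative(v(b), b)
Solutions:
 v(b) = C1 - 2*exp(-b)


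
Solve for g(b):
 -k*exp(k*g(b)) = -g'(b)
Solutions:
 g(b) = Piecewise((log(-1/(C1*k + b*k^2))/k, Ne(k, 0)), (nan, True))
 g(b) = Piecewise((C1 + b*k, Eq(k, 0)), (nan, True))


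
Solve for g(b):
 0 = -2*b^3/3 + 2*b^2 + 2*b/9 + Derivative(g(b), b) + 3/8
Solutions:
 g(b) = C1 + b^4/6 - 2*b^3/3 - b^2/9 - 3*b/8


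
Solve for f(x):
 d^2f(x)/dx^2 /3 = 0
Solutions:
 f(x) = C1 + C2*x


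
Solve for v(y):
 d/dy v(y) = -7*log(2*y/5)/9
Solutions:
 v(y) = C1 - 7*y*log(y)/9 - 7*y*log(2)/9 + 7*y/9 + 7*y*log(5)/9


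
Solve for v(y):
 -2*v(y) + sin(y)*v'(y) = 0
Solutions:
 v(y) = C1*(cos(y) - 1)/(cos(y) + 1)


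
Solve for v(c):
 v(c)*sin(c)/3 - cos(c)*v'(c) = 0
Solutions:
 v(c) = C1/cos(c)^(1/3)


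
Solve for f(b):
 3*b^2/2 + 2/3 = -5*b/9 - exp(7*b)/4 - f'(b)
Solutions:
 f(b) = C1 - b^3/2 - 5*b^2/18 - 2*b/3 - exp(7*b)/28


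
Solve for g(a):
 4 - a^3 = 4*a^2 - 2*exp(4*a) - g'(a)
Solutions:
 g(a) = C1 + a^4/4 + 4*a^3/3 - 4*a - exp(4*a)/2


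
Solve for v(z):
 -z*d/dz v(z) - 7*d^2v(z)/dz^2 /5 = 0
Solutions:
 v(z) = C1 + C2*erf(sqrt(70)*z/14)


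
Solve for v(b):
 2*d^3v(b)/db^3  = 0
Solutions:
 v(b) = C1 + C2*b + C3*b^2


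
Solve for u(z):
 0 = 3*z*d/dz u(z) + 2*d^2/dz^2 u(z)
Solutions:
 u(z) = C1 + C2*erf(sqrt(3)*z/2)


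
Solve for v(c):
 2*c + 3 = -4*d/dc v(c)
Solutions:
 v(c) = C1 - c^2/4 - 3*c/4


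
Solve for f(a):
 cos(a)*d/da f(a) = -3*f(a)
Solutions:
 f(a) = C1*(sin(a) - 1)^(3/2)/(sin(a) + 1)^(3/2)


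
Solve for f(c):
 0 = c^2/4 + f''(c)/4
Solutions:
 f(c) = C1 + C2*c - c^4/12


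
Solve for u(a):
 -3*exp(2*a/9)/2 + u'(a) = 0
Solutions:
 u(a) = C1 + 27*exp(2*a/9)/4


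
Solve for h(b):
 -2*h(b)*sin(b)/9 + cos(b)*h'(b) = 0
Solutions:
 h(b) = C1/cos(b)^(2/9)


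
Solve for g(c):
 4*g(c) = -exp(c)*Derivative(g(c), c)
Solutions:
 g(c) = C1*exp(4*exp(-c))


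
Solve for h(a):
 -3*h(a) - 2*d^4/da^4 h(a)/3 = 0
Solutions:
 h(a) = (C1*sin(2^(1/4)*sqrt(3)*a/2) + C2*cos(2^(1/4)*sqrt(3)*a/2))*exp(-2^(1/4)*sqrt(3)*a/2) + (C3*sin(2^(1/4)*sqrt(3)*a/2) + C4*cos(2^(1/4)*sqrt(3)*a/2))*exp(2^(1/4)*sqrt(3)*a/2)


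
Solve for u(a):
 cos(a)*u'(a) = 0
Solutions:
 u(a) = C1


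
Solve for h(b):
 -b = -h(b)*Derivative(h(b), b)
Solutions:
 h(b) = -sqrt(C1 + b^2)
 h(b) = sqrt(C1 + b^2)


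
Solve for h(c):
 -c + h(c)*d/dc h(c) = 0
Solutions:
 h(c) = -sqrt(C1 + c^2)
 h(c) = sqrt(C1 + c^2)


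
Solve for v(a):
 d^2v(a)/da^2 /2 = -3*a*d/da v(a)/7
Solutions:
 v(a) = C1 + C2*erf(sqrt(21)*a/7)


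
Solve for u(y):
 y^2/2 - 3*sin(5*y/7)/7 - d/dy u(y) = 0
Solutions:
 u(y) = C1 + y^3/6 + 3*cos(5*y/7)/5


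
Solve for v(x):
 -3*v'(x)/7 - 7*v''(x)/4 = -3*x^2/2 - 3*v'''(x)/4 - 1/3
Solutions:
 v(x) = C1 + C2*exp(x*(49 - sqrt(3409))/42) + C3*exp(x*(49 + sqrt(3409))/42) + 7*x^3/6 - 343*x^2/24 + 18683*x/144


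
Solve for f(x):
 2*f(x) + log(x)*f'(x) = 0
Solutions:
 f(x) = C1*exp(-2*li(x))


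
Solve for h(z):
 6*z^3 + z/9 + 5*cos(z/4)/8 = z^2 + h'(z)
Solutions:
 h(z) = C1 + 3*z^4/2 - z^3/3 + z^2/18 + 5*sin(z/4)/2


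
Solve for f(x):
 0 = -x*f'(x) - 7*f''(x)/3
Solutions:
 f(x) = C1 + C2*erf(sqrt(42)*x/14)


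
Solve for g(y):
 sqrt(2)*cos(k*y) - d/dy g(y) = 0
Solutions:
 g(y) = C1 + sqrt(2)*sin(k*y)/k


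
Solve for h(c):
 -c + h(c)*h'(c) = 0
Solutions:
 h(c) = -sqrt(C1 + c^2)
 h(c) = sqrt(C1 + c^2)


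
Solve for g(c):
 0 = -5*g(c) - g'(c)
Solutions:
 g(c) = C1*exp(-5*c)


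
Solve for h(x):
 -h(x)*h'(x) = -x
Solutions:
 h(x) = -sqrt(C1 + x^2)
 h(x) = sqrt(C1 + x^2)


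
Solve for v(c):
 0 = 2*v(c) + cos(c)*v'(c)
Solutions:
 v(c) = C1*(sin(c) - 1)/(sin(c) + 1)


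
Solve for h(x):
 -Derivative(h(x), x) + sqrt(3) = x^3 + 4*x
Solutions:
 h(x) = C1 - x^4/4 - 2*x^2 + sqrt(3)*x


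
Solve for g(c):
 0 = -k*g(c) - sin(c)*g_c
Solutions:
 g(c) = C1*exp(k*(-log(cos(c) - 1) + log(cos(c) + 1))/2)


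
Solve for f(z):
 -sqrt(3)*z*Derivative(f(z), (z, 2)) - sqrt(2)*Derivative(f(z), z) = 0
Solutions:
 f(z) = C1 + C2*z^(1 - sqrt(6)/3)


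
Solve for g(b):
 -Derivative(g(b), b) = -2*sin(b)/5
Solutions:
 g(b) = C1 - 2*cos(b)/5


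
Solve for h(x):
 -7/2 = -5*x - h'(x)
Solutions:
 h(x) = C1 - 5*x^2/2 + 7*x/2


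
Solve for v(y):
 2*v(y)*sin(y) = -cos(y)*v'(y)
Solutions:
 v(y) = C1*cos(y)^2


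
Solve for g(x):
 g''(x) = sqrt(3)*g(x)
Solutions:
 g(x) = C1*exp(-3^(1/4)*x) + C2*exp(3^(1/4)*x)


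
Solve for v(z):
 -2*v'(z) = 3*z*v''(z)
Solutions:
 v(z) = C1 + C2*z^(1/3)


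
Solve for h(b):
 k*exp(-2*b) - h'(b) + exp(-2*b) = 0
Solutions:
 h(b) = C1 - k*exp(-2*b)/2 - exp(-2*b)/2


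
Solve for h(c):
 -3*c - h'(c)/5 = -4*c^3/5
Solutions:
 h(c) = C1 + c^4 - 15*c^2/2


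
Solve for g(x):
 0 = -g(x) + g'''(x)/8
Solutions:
 g(x) = C3*exp(2*x) + (C1*sin(sqrt(3)*x) + C2*cos(sqrt(3)*x))*exp(-x)


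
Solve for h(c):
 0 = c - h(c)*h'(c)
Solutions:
 h(c) = -sqrt(C1 + c^2)
 h(c) = sqrt(C1 + c^2)


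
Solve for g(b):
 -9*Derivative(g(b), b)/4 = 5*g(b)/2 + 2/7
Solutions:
 g(b) = C1*exp(-10*b/9) - 4/35
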